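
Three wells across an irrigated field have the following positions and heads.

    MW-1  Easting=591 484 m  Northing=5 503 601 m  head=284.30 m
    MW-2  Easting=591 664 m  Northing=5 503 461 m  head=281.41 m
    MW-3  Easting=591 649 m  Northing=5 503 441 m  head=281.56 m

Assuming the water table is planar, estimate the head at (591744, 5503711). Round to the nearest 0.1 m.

281.0 m

Taking MW-1 as reference: MW-2−MW-1 = (180, -140, -2.89); MW-3−MW-1 = (165, -160, -2.74).
Determinant of the coordinate differences = 180·(-160) − 165·(-140) = -5700.
∂h/∂x = [(-2.89)·(-160) − (-2.74)·(-140)] / -5700 = -0.01382
∂h/∂y = [180·(-2.74) − 165·(-2.89)] / -5700 = +0.002868
h(591744, 5503711) = 284.30 + (-0.01382)·(260) + (+0.002868)·(110) = 284.30 -3.594 +0.316 = 281.021 m.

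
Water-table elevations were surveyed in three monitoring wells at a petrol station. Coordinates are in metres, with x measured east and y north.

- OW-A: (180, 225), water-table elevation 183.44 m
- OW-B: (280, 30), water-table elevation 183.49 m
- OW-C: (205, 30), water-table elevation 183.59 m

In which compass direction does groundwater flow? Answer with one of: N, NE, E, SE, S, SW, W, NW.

NE

Taking OW-A as reference: OW-B−OW-A = (100, -195, +0.05); OW-C−OW-A = (25, -195, +0.15).
Determinant of the coordinate differences = 100·(-195) − 25·(-195) = -14625.
∂h/∂x = [(+0.05)·(-195) − (+0.15)·(-195)] / -14625 = -0.001333
∂h/∂y = [100·(+0.15) − 25·(+0.05)] / -14625 = -0.0009402
Flow = −∇h = (+0.001333 east, +0.0009402 north), which points northeast.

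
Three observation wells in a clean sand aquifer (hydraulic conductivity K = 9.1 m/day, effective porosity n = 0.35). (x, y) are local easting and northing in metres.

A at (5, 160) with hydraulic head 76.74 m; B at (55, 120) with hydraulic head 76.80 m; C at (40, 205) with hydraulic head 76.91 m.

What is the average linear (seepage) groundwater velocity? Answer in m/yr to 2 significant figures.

Taking A as reference: B−A = (50, -40, +0.06); C−A = (35, 45, +0.17).
Determinant of the coordinate differences = 50·45 − 35·(-40) = 3650.
∂h/∂x = [(+0.06)·45 − (+0.17)·(-40)] / 3650 = +0.002603
∂h/∂y = [50·(+0.17) − 35·(+0.06)] / 3650 = +0.001753
|∇h| = √(0.002603² + 0.001753²) = 0.003138
Seepage velocity v = K·i/n = 9.1 × 0.003138 / 0.35 = 0.08159 m/day = 29.8 m/yr.

30 m/yr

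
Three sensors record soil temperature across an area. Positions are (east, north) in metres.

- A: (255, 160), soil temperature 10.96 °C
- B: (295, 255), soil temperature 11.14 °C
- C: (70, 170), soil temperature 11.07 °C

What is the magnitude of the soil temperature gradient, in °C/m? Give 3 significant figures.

0.00215 °C/m

Taking A as reference: B−A = (40, 95, +0.18); C−A = (-185, 10, +0.11).
Solve a·Δx + b·Δy = ΔT: det = 40·10 − (-185)·95 = 17975.
∂T/∂x = [(+0.18)·10 − (+0.11)·95] / 17975 = -0.0004812
∂T/∂y = [40·(+0.11) − (-185)·(+0.18)] / 17975 = +0.002097
|∇f| = √(-0.0004812² + 0.002097²) = 0.002152 °C/m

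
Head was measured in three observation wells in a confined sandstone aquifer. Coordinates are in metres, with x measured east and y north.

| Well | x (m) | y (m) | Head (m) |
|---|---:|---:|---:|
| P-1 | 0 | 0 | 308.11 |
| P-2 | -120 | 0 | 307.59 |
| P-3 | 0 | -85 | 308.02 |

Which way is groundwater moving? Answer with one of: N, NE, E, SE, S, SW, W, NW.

∂h/∂x = (307.59 − 308.11) / (-120 − 0) = +0.004333
∂h/∂y = (308.02 − 308.11) / (-85 − 0) = +0.001059
Flow = −∇h = (-0.004333 east, -0.001059 north), which points west.

W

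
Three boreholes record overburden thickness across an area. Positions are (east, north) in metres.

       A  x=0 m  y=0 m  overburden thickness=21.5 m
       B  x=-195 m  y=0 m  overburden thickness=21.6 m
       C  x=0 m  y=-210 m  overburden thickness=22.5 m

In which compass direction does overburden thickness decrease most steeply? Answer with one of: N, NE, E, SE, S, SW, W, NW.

N

∂d/∂x = (21.6 − 21.5) / (-195 − 0) = -0.0005128
∂d/∂y = (22.5 − 21.5) / (-210 − 0) = -0.004762
Steepest decrease is along −∇f = (+0.0005128 E, +0.004762 N) → north.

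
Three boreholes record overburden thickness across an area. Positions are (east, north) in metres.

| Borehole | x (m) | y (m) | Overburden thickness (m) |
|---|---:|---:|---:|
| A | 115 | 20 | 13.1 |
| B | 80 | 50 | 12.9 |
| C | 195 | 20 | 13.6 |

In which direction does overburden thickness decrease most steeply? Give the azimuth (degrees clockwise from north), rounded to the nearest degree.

264°

Differences from A: to B (Δx, Δy, Δh) = (-35, 30, -0.2); to C = (80, 0, +0.5).
Solve a·Δx + b·Δy = Δd: det = (-35)·0 − 80·30 = -2400.
∂d/∂x = [(-0.2)·0 − (+0.5)·30] / -2400 = +0.006250
∂d/∂y = [(-35)·(+0.5) − 80·(-0.2)] / -2400 = +0.0006250
Steepest decrease is along −∇f: components (-0.006250 E, -0.0006250 N).
Azimuth = atan2(-0.006250, -0.0006250) = 264.3° ≈ 264°.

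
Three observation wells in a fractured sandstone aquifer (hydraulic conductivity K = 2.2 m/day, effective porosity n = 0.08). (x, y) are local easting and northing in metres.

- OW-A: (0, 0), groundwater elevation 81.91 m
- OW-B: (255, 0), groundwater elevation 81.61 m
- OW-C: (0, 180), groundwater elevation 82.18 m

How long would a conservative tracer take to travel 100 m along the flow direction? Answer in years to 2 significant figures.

∂h/∂x = (81.61 − 81.91) / (255 − 0) = -0.001176
∂h/∂y = (82.18 − 81.91) / (180 − 0) = +0.001500
|∇h| = √(-0.001176² + 0.001500²) = 0.001906
Seepage velocity v = K·i/n = 2.2 × 0.001906 / 0.08 = 0.05242 m/day.
t = 100 / 0.05242 = 1908 days = 5.22 years.

5.2 years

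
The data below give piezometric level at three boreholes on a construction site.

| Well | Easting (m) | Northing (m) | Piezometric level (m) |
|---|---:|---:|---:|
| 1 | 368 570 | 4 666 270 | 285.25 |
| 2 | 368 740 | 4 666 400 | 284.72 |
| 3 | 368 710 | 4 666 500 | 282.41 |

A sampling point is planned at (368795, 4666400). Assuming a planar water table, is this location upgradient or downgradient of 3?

Differences from 1: to 2 (Δx, Δy, Δh) = (170, 130, -0.53); to 3 = (140, 230, -2.84).
Determinant of the coordinate differences = 170·230 − 140·130 = 20900.
∂h/∂x = [(-0.53)·230 − (-2.84)·130] / 20900 = +0.01183
∂h/∂y = [170·(-2.84) − 140·(-0.53)] / 20900 = -0.01955
Head at (368795, 4666400) = 285.25 + (+0.01183)·(225) + (-0.01955)·(130) = 285.37 m.
That is higher than the 282.41 m at 3, so the point is upgradient.

upgradient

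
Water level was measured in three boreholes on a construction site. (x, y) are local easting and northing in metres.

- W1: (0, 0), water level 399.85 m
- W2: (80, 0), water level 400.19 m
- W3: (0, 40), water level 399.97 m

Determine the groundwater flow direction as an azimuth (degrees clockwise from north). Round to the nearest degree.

235°

∂h/∂x = (400.19 − 399.85) / (80 − 0) = +0.004250
∂h/∂y = (399.97 − 399.85) / (40 − 0) = +0.003000
Flow direction (−∇h) has components (-0.004250 E, -0.003000 N).
Azimuth = atan2(E, N) = atan2(-0.004250, -0.003000) = 234.8° ≈ 235°.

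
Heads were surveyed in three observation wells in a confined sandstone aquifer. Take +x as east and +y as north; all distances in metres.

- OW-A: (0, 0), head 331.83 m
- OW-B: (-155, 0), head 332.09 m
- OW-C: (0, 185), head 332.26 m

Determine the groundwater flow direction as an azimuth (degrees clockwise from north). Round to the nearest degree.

144°

∂h/∂x = (332.09 − 331.83) / (-155 − 0) = -0.001677
∂h/∂y = (332.26 − 331.83) / (185 − 0) = +0.002324
Flow direction (−∇h) has components (+0.001677 E, -0.002324 N).
Azimuth = atan2(E, N) = atan2(+0.001677, -0.002324) = 144.2° ≈ 144°.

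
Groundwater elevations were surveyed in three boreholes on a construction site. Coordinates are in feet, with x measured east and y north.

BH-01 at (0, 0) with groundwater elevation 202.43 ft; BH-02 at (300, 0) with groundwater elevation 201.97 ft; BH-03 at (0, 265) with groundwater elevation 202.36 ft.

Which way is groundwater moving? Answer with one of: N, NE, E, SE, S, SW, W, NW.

∂h/∂x = (201.97 − 202.43) / (300 − 0) = -0.001533
∂h/∂y = (202.36 − 202.43) / (265 − 0) = -0.0002642
Flow = −∇h = (+0.001533 east, +0.0002642 north), which points east.

E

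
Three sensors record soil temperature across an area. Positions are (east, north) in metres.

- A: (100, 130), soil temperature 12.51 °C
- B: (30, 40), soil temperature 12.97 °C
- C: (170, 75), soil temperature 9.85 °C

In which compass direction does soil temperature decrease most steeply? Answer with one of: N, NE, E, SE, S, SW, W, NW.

With T = a·x + b·y + c and A as origin, the differences give:
  (-70)·a + (-90)·b = +0.46
  70·a + (-55)·b = -2.66
Eliminate b (×(-55) and ×(-90), subtract): 10150·a = -264.700 → a = ∂T/∂x = -0.02608
Back-substitute: b = ∂T/∂y = +0.01517.
Steepest decrease is along −∇f = (+0.02608 E, -0.01517 N) → southeast.

SE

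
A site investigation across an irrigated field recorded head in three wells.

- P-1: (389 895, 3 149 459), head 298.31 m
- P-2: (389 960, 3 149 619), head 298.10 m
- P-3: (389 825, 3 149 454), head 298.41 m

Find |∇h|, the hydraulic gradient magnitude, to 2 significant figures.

Taking P-1 as reference: P-2−P-1 = (65, 160, -0.21); P-3−P-1 = (-70, -5, +0.10).
Solve a·Δx + b·Δy = Δh: det = 65·(-5) − (-70)·160 = 10875.
∂h/∂x = [(-0.21)·(-5) − (+0.10)·160] / 10875 = -0.001375
∂h/∂y = [65·(+0.10) − (-70)·(-0.21)] / 10875 = -0.0007540
|∇h| = √(-0.001375² + -0.0007540²) = 0.001568

0.0016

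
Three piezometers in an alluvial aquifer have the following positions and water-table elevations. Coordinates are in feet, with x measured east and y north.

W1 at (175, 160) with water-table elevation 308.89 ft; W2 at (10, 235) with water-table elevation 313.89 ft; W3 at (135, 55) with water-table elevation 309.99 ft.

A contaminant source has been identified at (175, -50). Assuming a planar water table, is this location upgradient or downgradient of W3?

downgradient

Taking W1 as reference: W2−W1 = (-165, 75, +5.00); W3−W1 = (-40, -105, +1.10).
Solve a·Δx + b·Δy = Δh: det = (-165)·(-105) − (-40)·75 = 20325.
∂h/∂x = [(+5.00)·(-105) − (+1.10)·75] / 20325 = -0.02989
∂h/∂y = [(-165)·(+1.10) − (-40)·(+5.00)] / 20325 = +0.0009102
Head at (175, -50) = 308.89 + (-0.02989)·(0) + (+0.0009102)·(-210) = 308.70 ft.
That is lower than the 309.99 ft at W3, so the point is downgradient.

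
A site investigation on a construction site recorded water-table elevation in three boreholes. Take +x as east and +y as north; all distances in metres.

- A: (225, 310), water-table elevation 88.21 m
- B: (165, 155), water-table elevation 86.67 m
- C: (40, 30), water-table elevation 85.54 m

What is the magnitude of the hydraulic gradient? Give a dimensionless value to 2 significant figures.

With h = a·x + b·y + c and A as origin, the differences give:
  (-60)·a + (-155)·b = -1.54
  (-185)·a + (-280)·b = -2.67
Eliminate b (×(-280) and ×(-155), subtract): -11875·a = 17.350 → a = ∂h/∂x = -0.001461
Back-substitute: b = ∂h/∂y = +0.01050.
|∇h| = √(-0.001461² + 0.01050²) = 0.0106

0.011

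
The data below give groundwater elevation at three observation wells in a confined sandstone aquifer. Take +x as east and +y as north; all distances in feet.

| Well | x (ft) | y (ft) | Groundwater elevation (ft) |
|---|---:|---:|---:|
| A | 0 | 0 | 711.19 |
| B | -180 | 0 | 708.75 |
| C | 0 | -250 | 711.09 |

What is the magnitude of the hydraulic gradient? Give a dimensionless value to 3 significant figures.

∂h/∂x = (708.75 − 711.19) / (-180 − 0) = +0.01356
∂h/∂y = (711.09 − 711.19) / (-250 − 0) = +0.0004000
|∇h| = √(0.01356² + 0.0004000²) = 0.01357

0.0136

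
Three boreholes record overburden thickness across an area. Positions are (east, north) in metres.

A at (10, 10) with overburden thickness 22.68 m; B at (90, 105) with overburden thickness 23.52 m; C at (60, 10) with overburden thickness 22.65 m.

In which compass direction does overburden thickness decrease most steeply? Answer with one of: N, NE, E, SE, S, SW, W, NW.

Differences from A: to B (Δx, Δy, Δh) = (80, 95, +0.84); to C = (50, 0, -0.03).
Determinant of the coordinate differences = 80·0 − 50·95 = -4750.
∂d/∂x = [(+0.84)·0 − (-0.03)·95] / -4750 = -0.0006000
∂d/∂y = [80·(-0.03) − 50·(+0.84)] / -4750 = +0.009347
Steepest decrease is along −∇f = (+0.0006000 E, -0.009347 N) → south.

S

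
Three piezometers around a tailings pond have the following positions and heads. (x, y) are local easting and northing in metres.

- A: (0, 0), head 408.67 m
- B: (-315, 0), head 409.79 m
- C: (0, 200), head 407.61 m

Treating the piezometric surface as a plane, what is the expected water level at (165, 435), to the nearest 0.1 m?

405.8 m

∂h/∂x = (409.79 − 408.67) / (-315 − 0) = -0.003556
∂h/∂y = (407.61 − 408.67) / (200 − 0) = -0.005300
h(165, 435) = 408.67 + (-0.003556)·(165) + (-0.005300)·(435) = 408.67 -0.587 -2.306 = 405.778 m.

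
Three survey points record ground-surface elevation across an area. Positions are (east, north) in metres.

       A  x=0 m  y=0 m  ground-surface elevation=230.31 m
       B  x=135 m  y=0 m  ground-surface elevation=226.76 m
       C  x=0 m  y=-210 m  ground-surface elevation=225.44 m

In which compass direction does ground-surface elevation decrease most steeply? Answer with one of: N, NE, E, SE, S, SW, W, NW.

∂z/∂x = (226.76 − 230.31) / (135 − 0) = -0.02630
∂z/∂y = (225.44 − 230.31) / (-210 − 0) = +0.02319
Steepest decrease is along −∇f = (+0.02630 E, -0.02319 N) → southeast.

SE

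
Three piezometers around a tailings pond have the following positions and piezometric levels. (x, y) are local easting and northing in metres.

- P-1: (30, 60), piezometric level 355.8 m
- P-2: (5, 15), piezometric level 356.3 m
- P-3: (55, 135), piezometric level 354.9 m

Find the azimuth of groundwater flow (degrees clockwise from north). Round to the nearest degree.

With h = a·x + b·y + c and P-1 as origin, the differences give:
  (-25)·a + (-45)·b = +0.5
  25·a + 75·b = -0.9
Eliminate b (×75 and ×(-45), subtract): -750·a = -3.00 → a = ∂h/∂x = +0.004000
Back-substitute: b = ∂h/∂y = -0.01333.
Flow direction (−∇h) has components (-0.004000 E, +0.01333 N).
Azimuth = atan2(E, N) = atan2(-0.004000, +0.01333) = 343.3° ≈ 343°.

343°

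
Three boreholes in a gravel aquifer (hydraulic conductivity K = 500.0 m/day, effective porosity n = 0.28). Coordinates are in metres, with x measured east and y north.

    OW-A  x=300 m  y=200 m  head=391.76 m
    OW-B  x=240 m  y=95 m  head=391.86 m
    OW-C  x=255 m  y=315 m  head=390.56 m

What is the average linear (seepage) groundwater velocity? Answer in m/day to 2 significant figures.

21 m/day

Taking OW-A as reference: OW-B−OW-A = (-60, -105, +0.10); OW-C−OW-A = (-45, 115, -1.20).
Determinant of the coordinate differences = (-60)·115 − (-45)·(-105) = -11625.
∂h/∂x = [(+0.10)·115 − (-1.20)·(-105)] / -11625 = +0.009849
∂h/∂y = [(-60)·(-1.20) − (-45)·(+0.10)] / -11625 = -0.006581
|∇h| = √(0.009849² + -0.006581²) = 0.01185
Seepage velocity v = K·i/n = 500.0 × 0.01185 / 0.28 = 21.16 m/day.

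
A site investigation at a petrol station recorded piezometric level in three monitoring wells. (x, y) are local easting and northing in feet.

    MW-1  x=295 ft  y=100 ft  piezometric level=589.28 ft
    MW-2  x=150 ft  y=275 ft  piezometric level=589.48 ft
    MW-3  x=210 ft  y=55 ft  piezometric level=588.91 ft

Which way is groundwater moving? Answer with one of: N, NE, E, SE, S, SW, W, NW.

SW

Differences from MW-1: to MW-2 (Δx, Δy, Δh) = (-145, 175, +0.20); to MW-3 = (-85, -45, -0.37).
Solve a·Δx + b·Δy = Δh: det = (-145)·(-45) − (-85)·175 = 21400.
∂h/∂x = [(+0.20)·(-45) − (-0.37)·175] / 21400 = +0.002605
∂h/∂y = [(-145)·(-0.37) − (-85)·(+0.20)] / 21400 = +0.003301
Flow = −∇h = (-0.002605 east, -0.003301 north), which points southwest.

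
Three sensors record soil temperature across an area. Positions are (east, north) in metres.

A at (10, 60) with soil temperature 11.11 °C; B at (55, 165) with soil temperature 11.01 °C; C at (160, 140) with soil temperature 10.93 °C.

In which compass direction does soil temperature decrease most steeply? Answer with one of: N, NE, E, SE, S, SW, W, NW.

NE

Three-point gradient (reference A): Δ to B = (45, 105, -0.10), Δ to C = (150, 80, -0.18).
∂T/∂x = -0.0008971, ∂T/∂y = -0.0005679 (det = -12150).
Steepest decrease is along −∇f = (+0.0008971 E, +0.0005679 N) → northeast.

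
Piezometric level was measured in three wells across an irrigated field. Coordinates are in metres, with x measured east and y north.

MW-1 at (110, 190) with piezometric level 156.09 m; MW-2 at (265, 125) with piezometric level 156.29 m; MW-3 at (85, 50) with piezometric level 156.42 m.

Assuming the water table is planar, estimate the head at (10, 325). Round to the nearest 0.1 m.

155.7 m

Taking MW-1 as reference: MW-2−MW-1 = (155, -65, +0.20); MW-3−MW-1 = (-25, -140, +0.33).
Determinant of the coordinate differences = 155·(-140) − (-25)·(-65) = -23325.
∂h/∂x = [(+0.20)·(-140) − (+0.33)·(-65)] / -23325 = +0.0002808
∂h/∂y = [155·(+0.33) − (-25)·(+0.20)] / -23325 = -0.002407
h(10, 325) = 156.09 + (+0.0002808)·(-100) + (-0.002407)·(135) = 156.09 -0.028 -0.325 = 155.737 m.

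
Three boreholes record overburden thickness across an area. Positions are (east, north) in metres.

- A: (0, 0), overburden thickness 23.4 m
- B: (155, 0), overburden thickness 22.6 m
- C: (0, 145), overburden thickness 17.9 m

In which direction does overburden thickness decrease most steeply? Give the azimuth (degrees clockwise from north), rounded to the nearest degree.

008°

∂d/∂x = (22.6 − 23.4) / (155 − 0) = -0.005161
∂d/∂y = (17.9 − 23.4) / (145 − 0) = -0.03793
Steepest decrease is along −∇f: components (+0.005161 E, +0.03793 N).
Azimuth = atan2(+0.005161, +0.03793) = 7.7° ≈ 008°.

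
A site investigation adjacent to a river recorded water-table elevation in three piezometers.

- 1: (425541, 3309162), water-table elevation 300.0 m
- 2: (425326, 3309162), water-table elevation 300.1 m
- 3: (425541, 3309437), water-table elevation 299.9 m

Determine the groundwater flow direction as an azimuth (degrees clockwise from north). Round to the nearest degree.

∂h/∂x = (300.1 − 300.0) / (425326 − 425541) = -0.0004651
∂h/∂y = (299.9 − 300.0) / (3309437 − 3309162) = -0.0003636
Flow direction (−∇h) has components (+0.0004651 E, +0.0003636 N).
Azimuth = atan2(E, N) = atan2(+0.0004651, +0.0003636) = 52.0° ≈ 052°.

052°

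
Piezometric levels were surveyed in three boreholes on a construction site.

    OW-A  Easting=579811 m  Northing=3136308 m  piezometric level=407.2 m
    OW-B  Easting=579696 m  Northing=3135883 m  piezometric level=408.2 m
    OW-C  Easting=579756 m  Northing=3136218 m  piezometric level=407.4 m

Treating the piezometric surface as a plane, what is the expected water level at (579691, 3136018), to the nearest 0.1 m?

Differences from OW-A: to OW-B (Δx, Δy, Δh) = (-115, -425, +1.0); to OW-C = (-55, -90, +0.2).
Determinant of the coordinate differences = (-115)·(-90) − (-55)·(-425) = -13025.
∂h/∂x = [(+1.0)·(-90) − (+0.2)·(-425)] / -13025 = +0.0003839
∂h/∂y = [(-115)·(+0.2) − (-55)·(+1.0)] / -13025 = -0.002457
h(579691, 3136018) = 407.2 + (+0.0003839)·(-120) + (-0.002457)·(-290) = 407.2 -0.046 +0.712 = 407.866 m.

407.9 m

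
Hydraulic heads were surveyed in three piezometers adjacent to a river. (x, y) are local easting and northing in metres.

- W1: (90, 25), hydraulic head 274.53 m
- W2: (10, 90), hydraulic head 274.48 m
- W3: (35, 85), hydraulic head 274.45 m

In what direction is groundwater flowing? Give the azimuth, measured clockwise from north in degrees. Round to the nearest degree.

Differences from W1: to W2 (Δx, Δy, Δh) = (-80, 65, -0.05); to W3 = (-55, 60, -0.08).
Determinant of the coordinate differences = (-80)·60 − (-55)·65 = -1225.
∂h/∂x = [(-0.05)·60 − (-0.08)·65] / -1225 = -0.001796
∂h/∂y = [(-80)·(-0.08) − (-55)·(-0.05)] / -1225 = -0.002980
Flow direction (−∇h) has components (+0.001796 E, +0.002980 N).
Azimuth = atan2(E, N) = atan2(+0.001796, +0.002980) = 31.1° ≈ 031°.

031°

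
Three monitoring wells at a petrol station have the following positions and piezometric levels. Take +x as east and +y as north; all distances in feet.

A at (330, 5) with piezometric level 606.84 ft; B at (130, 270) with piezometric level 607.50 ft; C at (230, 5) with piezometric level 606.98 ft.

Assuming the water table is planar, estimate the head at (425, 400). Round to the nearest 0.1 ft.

Differences from A: to B (Δx, Δy, Δh) = (-200, 265, +0.66); to C = (-100, 0, +0.14).
Determinant of the coordinate differences = (-200)·0 − (-100)·265 = 26500.
∂h/∂x = [(+0.66)·0 − (+0.14)·265] / 26500 = -0.001400
∂h/∂y = [(-200)·(+0.14) − (-100)·(+0.66)] / 26500 = +0.001434
h(425, 400) = 606.84 + (-0.001400)·(95) + (+0.001434)·(395) = 606.84 -0.133 +0.566 = 607.273 ft.

607.3 ft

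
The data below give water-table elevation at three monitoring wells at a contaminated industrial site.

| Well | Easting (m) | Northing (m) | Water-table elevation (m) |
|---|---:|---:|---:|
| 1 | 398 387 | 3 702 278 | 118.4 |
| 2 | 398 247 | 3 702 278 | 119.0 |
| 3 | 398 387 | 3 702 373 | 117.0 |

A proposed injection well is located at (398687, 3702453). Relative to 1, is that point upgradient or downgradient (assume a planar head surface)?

downgradient

∂h/∂x = (119.0 − 118.4) / (398247 − 398387) = -0.004286
∂h/∂y = (117.0 − 118.4) / (3702373 − 3702278) = -0.01474
Head at (398687, 3702453) = 118.4 + (-0.004286)·(300) + (-0.01474)·(175) = 114.54 m.
That is lower than the 118.4 m at 1, so the point is downgradient.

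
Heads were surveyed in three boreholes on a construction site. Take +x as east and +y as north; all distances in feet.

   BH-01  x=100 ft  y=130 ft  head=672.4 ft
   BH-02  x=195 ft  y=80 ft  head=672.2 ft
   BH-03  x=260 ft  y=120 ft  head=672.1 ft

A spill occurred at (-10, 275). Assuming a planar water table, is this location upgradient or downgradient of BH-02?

upgradient

With h = a·x + b·y + c and BH-01 as origin, the differences give:
  95·a + (-50)·b = -0.2
  160·a + (-10)·b = -0.3
Eliminate b (×(-10) and ×(-50), subtract): 7050·a = -13.00 → a = ∂h/∂x = -0.001844
Back-substitute: b = ∂h/∂y = +0.0004965.
Head at (-10, 275) = 672.4 + (-0.001844)·(-110) + (+0.0004965)·(145) = 672.67 ft.
That is higher than the 672.2 ft at BH-02, so the point is upgradient.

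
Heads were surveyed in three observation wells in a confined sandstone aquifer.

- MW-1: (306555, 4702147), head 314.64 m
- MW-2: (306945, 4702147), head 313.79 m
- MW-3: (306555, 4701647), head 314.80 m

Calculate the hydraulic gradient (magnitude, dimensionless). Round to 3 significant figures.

∂h/∂x = (313.79 − 314.64) / (306945 − 306555) = -0.002179
∂h/∂y = (314.80 − 314.64) / (4701647 − 4702147) = -0.0003200
|∇h| = √(-0.002179² + -0.0003200²) = 0.002202

0.00220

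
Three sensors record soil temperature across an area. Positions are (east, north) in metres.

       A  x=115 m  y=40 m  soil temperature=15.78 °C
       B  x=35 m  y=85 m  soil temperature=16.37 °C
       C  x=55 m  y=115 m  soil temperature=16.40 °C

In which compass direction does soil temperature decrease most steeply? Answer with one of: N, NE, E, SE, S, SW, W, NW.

Taking A as reference: B−A = (-80, 45, +0.59); C−A = (-60, 75, +0.62).
Determinant of the coordinate differences = (-80)·75 − (-60)·45 = -3300.
∂T/∂x = [(+0.59)·75 − (+0.62)·45] / -3300 = -0.004955
∂T/∂y = [(-80)·(+0.62) − (-60)·(+0.59)] / -3300 = +0.004303
Steepest decrease is along −∇f = (+0.004955 E, -0.004303 N) → southeast.

SE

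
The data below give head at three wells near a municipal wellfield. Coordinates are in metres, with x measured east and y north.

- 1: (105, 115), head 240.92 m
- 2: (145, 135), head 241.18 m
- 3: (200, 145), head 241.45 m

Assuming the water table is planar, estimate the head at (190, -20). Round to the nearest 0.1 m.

240.6 m

Taking 1 as reference: 2−1 = (40, 20, +0.26); 3−1 = (95, 30, +0.53).
Determinant of the coordinate differences = 40·30 − 95·20 = -700.
∂h/∂x = [(+0.26)·30 − (+0.53)·20] / -700 = +0.004000
∂h/∂y = [40·(+0.53) − 95·(+0.26)] / -700 = +0.005000
h(190, -20) = 240.92 + (+0.004000)·(85) + (+0.005000)·(-135) = 240.92 +0.340 -0.675 = 240.585 m.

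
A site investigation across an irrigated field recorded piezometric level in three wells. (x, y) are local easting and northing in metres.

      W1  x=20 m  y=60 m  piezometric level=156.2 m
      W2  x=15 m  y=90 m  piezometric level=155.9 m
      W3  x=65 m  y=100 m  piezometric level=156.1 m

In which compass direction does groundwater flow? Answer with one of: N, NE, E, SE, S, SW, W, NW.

NW

With h = a·x + b·y + c and W1 as origin, the differences give:
  (-5)·a + 30·b = -0.3
  45·a + 40·b = -0.1
Eliminate b (×40 and ×30, subtract): -1550·a = -9.00 → a = ∂h/∂x = +0.005806
Back-substitute: b = ∂h/∂y = -0.009032.
Flow = −∇h = (-0.005806 east, +0.009032 north), which points northwest.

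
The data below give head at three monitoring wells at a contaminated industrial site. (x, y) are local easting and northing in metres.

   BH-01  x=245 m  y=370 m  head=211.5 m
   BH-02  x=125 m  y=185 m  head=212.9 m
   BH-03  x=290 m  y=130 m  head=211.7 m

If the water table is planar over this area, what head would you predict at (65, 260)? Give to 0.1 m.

213.2 m

With h = a·x + b·y + c and BH-01 as origin, the differences give:
  (-120)·a + (-185)·b = +1.4
  45·a + (-240)·b = +0.2
Eliminate b (×(-240) and ×(-185), subtract): 37125·a = -299.00 → a = ∂h/∂x = -0.008054
Back-substitute: b = ∂h/∂y = -0.002343.
h(65, 260) = 211.5 + (-0.008054)·(-180) + (-0.002343)·(-110) = 211.5 +1.450 +0.258 = 213.207 m.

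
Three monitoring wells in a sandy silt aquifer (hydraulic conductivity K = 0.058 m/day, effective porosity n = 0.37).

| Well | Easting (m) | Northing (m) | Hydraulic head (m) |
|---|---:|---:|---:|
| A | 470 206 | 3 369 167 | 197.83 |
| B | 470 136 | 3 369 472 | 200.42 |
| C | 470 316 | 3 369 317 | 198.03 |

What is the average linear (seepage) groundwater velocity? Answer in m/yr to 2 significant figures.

0.58 m/yr

With h = a·x + b·y + c and A as origin, the differences give:
  (-70)·a + 305·b = +2.59
  110·a + 150·b = +0.20
Eliminate b (×150 and ×305, subtract): -44050·a = 327.500 → a = ∂h/∂x = -0.007435
Back-substitute: b = ∂h/∂y = +0.006785.
|∇h| = √(-0.007435² + 0.006785²) = 0.01007
Seepage velocity v = K·i/n = 0.058 × 0.01007 / 0.37 = 0.001579 m/day = 0.5767 m/yr.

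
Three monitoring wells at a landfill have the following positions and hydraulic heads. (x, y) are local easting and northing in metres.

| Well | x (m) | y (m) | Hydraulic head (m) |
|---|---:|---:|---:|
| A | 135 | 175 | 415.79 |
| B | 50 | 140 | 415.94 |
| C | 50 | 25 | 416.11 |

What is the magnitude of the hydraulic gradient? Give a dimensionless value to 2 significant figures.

0.0019

Taking A as reference: B−A = (-85, -35, +0.15); C−A = (-85, -150, +0.32).
Determinant of the coordinate differences = (-85)·(-150) − (-85)·(-35) = 9775.
∂h/∂x = [(+0.15)·(-150) − (+0.32)·(-35)] / 9775 = -0.001156
∂h/∂y = [(-85)·(+0.32) − (-85)·(+0.15)] / 9775 = -0.001478
|∇h| = √(-0.001156² + -0.001478²) = 0.001876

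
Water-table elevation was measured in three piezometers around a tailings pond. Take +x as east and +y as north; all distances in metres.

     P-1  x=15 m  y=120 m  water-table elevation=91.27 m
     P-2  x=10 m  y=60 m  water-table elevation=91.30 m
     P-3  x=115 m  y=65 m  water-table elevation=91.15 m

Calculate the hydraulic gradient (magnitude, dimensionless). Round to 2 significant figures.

Three-point gradient (reference P-1): Δ to P-2 = (-5, -60, +0.03), Δ to P-3 = (100, -55, -0.12).
∂h/∂x = -0.001410, ∂h/∂y = -0.0003825 (det = 6275).
|∇h| = √(-0.001410² + -0.0003825²) = 0.001461

0.0015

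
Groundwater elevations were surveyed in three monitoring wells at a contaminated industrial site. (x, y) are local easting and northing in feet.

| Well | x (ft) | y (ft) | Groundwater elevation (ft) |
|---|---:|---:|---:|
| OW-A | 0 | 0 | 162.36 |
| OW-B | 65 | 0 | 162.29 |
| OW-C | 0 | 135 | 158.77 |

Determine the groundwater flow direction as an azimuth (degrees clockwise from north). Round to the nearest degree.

002°

∂h/∂x = (162.29 − 162.36) / (65 − 0) = -0.001077
∂h/∂y = (158.77 − 162.36) / (135 − 0) = -0.02659
Flow direction (−∇h) has components (+0.001077 E, +0.02659 N).
Azimuth = atan2(E, N) = atan2(+0.001077, +0.02659) = 2.3° ≈ 002°.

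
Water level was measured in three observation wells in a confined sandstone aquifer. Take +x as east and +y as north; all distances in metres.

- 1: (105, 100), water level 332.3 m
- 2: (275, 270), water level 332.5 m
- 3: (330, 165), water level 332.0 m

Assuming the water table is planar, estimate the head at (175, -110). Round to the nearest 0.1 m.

With h = a·x + b·y + c and 1 as origin, the differences give:
  170·a + 170·b = +0.2
  225·a + 65·b = -0.3
Eliminate b (×65 and ×170, subtract): -27200·a = 64.00 → a = ∂h/∂x = -0.002353
Back-substitute: b = ∂h/∂y = +0.003529.
h(175, -110) = 332.3 + (-0.002353)·(70) + (+0.003529)·(-210) = 332.3 -0.165 -0.741 = 331.394 m.

331.4 m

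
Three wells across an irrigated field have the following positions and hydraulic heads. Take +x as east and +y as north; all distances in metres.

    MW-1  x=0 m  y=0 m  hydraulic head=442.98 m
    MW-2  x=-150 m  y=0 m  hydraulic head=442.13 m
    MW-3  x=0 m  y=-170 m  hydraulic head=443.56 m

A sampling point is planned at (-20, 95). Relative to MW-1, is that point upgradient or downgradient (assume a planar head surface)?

∂h/∂x = (442.13 − 442.98) / (-150 − 0) = +0.005667
∂h/∂y = (443.56 − 442.98) / (-170 − 0) = -0.003412
Head at (-20, 95) = 442.98 + (+0.005667)·(-20) + (-0.003412)·(95) = 442.54 m.
That is lower than the 442.98 m at MW-1, so the point is downgradient.

downgradient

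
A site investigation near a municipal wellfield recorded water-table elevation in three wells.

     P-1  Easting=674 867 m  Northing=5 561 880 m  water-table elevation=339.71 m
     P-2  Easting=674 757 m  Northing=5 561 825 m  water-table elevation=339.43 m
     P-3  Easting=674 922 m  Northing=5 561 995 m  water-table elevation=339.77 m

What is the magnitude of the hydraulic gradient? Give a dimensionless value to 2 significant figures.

Three-point gradient (reference P-1): Δ to P-2 = (-110, -55, -0.28), Δ to P-3 = (55, 115, +0.06).
∂h/∂x = +0.003003, ∂h/∂y = -0.0009143 (det = -9625).
|∇h| = √(0.003003² + -0.0009143²) = 0.003139

0.0031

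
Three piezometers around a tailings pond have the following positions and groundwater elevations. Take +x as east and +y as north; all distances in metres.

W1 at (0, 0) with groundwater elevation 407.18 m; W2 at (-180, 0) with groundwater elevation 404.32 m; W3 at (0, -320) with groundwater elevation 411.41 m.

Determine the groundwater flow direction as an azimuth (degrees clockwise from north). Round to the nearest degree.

310°

∂h/∂x = (404.32 − 407.18) / (-180 − 0) = +0.01589
∂h/∂y = (411.41 − 407.18) / (-320 − 0) = -0.01322
Flow direction (−∇h) has components (-0.01589 E, +0.01322 N).
Azimuth = atan2(E, N) = atan2(-0.01589, +0.01322) = 309.8° ≈ 310°.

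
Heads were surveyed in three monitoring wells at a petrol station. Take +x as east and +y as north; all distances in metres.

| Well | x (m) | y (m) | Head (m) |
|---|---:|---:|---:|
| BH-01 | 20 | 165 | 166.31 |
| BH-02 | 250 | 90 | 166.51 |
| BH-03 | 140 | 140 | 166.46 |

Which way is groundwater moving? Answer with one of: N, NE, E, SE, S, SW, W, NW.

SW

Three-point gradient (reference BH-01): Δ to BH-02 = (230, -75, +0.20), Δ to BH-03 = (120, -25, +0.15).
∂h/∂x = +0.001923, ∂h/∂y = +0.003231 (det = 3250).
Flow = −∇h = (-0.001923 east, -0.003231 north), which points southwest.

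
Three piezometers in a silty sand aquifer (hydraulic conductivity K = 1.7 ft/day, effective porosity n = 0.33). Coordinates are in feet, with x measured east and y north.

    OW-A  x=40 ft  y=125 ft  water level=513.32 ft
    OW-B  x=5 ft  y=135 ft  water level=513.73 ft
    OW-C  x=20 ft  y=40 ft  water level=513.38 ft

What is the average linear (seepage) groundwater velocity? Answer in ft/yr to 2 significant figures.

21 ft/yr

Taking OW-A as reference: OW-B−OW-A = (-35, 10, +0.41); OW-C−OW-A = (-20, -85, +0.06).
Determinant of the coordinate differences = (-35)·(-85) − (-20)·10 = 3175.
∂h/∂x = [(+0.41)·(-85) − (+0.06)·10] / 3175 = -0.01117
∂h/∂y = [(-35)·(+0.06) − (-20)·(+0.41)] / 3175 = +0.001921
|∇h| = √(-0.01117² + 0.001921²) = 0.01133
Seepage velocity v = K·i/n = 1.7 × 0.01133 / 0.33 = 0.05837 ft/day = 21.32 ft/yr.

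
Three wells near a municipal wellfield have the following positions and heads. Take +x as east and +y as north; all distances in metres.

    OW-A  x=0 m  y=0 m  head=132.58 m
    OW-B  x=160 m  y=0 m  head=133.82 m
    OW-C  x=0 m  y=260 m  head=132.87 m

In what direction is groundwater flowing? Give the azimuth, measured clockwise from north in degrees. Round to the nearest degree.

262°

∂h/∂x = (133.82 − 132.58) / (160 − 0) = +0.007750
∂h/∂y = (132.87 − 132.58) / (260 − 0) = +0.001115
Flow direction (−∇h) has components (-0.007750 E, -0.001115 N).
Azimuth = atan2(E, N) = atan2(-0.007750, -0.001115) = 261.8° ≈ 262°.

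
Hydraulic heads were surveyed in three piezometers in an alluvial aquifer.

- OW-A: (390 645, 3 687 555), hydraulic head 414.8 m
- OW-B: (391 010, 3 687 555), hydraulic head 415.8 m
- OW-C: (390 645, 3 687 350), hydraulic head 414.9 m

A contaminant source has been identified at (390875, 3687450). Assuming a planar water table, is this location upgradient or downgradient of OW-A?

∂h/∂x = (415.8 − 414.8) / (391010 − 390645) = +0.002740
∂h/∂y = (414.9 − 414.8) / (3687350 − 3687555) = -0.0004878
Head at (390875, 3687450) = 414.8 + (+0.002740)·(230) + (-0.0004878)·(-105) = 415.48 m.
That is higher than the 414.8 m at OW-A, so the point is upgradient.

upgradient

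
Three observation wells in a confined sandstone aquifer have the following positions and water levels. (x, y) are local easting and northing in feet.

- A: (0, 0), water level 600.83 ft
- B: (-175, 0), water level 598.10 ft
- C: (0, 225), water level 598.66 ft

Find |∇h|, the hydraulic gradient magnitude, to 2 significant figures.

0.018

∂h/∂x = (598.10 − 600.83) / (-175 − 0) = +0.01560
∂h/∂y = (598.66 − 600.83) / (225 − 0) = -0.009644
|∇h| = √(0.01560² + -0.009644²) = 0.01834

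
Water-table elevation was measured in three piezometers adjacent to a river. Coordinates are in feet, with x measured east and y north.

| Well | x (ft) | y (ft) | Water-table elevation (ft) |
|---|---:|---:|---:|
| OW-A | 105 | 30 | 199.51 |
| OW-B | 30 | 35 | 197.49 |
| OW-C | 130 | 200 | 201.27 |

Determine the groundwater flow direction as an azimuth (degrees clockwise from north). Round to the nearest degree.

Taking OW-A as reference: OW-B−OW-A = (-75, 5, -2.02); OW-C−OW-A = (25, 170, +1.76).
Solve a·Δx + b·Δy = Δh: det = (-75)·170 − 25·5 = -12875.
∂h/∂x = [(-2.02)·170 − (+1.76)·5] / -12875 = +0.02736
∂h/∂y = [(-75)·(+1.76) − 25·(-2.02)] / -12875 = +0.006330
Flow direction (−∇h) has components (-0.02736 E, -0.006330 N).
Azimuth = atan2(E, N) = atan2(-0.02736, -0.006330) = 257.0° ≈ 257°.

257°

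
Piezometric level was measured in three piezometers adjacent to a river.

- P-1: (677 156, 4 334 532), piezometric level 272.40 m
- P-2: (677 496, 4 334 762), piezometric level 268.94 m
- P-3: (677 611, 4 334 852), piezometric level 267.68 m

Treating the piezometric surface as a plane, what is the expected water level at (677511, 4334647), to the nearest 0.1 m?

269.7 m

Taking P-1 as reference: P-2−P-1 = (340, 230, -3.46); P-3−P-1 = (455, 320, -4.72).
Solve a·Δx + b·Δy = Δh: det = 340·320 − 455·230 = 4150.
∂h/∂x = [(-3.46)·320 − (-4.72)·230] / 4150 = -0.005205
∂h/∂y = [340·(-4.72) − 455·(-3.46)] / 4150 = -0.007349
h(677511, 4334647) = 272.40 + (-0.005205)·(355) + (-0.007349)·(115) = 272.40 -1.848 -0.845 = 269.707 m.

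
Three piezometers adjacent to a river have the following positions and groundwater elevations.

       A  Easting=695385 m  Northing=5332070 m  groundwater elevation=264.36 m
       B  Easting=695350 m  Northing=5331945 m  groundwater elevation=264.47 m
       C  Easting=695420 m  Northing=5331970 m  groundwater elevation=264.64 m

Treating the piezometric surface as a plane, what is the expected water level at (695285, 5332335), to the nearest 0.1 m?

With h = a·x + b·y + c and A as origin, the differences give:
  (-35)·a + (-125)·b = +0.11
  35·a + (-100)·b = +0.28
Eliminate b (×(-100) and ×(-125), subtract): 7875·a = 24.000 → a = ∂h/∂x = +0.003048
Back-substitute: b = ∂h/∂y = -0.001733.
h(695285, 5332335) = 264.36 + (+0.003048)·(-100) + (-0.001733)·(265) = 264.36 -0.305 -0.459 = 263.596 m.

263.6 m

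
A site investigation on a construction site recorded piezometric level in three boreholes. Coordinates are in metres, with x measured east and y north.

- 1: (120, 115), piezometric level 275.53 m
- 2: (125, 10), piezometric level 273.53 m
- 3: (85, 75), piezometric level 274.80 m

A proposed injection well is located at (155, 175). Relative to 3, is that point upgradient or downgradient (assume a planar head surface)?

Three-point gradient (reference 1): Δ to 2 = (5, -105, -2.00), Δ to 3 = (-35, -40, -0.73).
∂h/∂x = -0.0008645, ∂h/∂y = +0.01901 (det = -3875).
Head at (155, 175) = 275.53 + (-0.0008645)·(35) + (+0.01901)·(60) = 276.64 m.
That is higher than the 274.80 m at 3, so the point is upgradient.

upgradient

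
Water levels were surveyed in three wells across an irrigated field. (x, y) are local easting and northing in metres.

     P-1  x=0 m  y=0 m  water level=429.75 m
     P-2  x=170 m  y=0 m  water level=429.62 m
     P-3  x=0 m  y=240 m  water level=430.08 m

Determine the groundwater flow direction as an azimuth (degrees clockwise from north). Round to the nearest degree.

151°

∂h/∂x = (429.62 − 429.75) / (170 − 0) = -0.0007647
∂h/∂y = (430.08 − 429.75) / (240 − 0) = +0.001375
Flow direction (−∇h) has components (+0.0007647 E, -0.001375 N).
Azimuth = atan2(E, N) = atan2(+0.0007647, -0.001375) = 150.9° ≈ 151°.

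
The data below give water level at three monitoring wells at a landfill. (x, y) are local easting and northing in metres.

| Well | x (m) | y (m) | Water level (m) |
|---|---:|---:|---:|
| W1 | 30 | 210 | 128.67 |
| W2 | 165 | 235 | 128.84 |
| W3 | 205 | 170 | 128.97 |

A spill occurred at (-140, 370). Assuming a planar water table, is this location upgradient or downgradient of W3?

downgradient

Differences from W1: to W2 (Δx, Δy, Δh) = (135, 25, +0.17); to W3 = (175, -40, +0.30).
Determinant of the coordinate differences = 135·(-40) − 175·25 = -9775.
∂h/∂x = [(+0.17)·(-40) − (+0.30)·25] / -9775 = +0.001463
∂h/∂y = [135·(+0.30) − 175·(+0.17)] / -9775 = -0.001100
Head at (-140, 370) = 128.67 + (+0.001463)·(-170) + (-0.001100)·(160) = 128.25 m.
That is lower than the 128.97 m at W3, so the point is downgradient.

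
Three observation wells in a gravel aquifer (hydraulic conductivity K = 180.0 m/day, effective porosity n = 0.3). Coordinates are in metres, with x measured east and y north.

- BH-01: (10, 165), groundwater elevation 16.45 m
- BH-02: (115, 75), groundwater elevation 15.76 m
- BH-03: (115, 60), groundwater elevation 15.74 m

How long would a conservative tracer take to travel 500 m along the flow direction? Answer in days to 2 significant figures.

Taking BH-01 as reference: BH-02−BH-01 = (105, -90, -0.69); BH-03−BH-01 = (105, -105, -0.71).
Solve a·Δx + b·Δy = Δh: det = 105·(-105) − 105·(-90) = -1575.
∂h/∂x = [(-0.69)·(-105) − (-0.71)·(-90)] / -1575 = -0.005429
∂h/∂y = [105·(-0.71) − 105·(-0.69)] / -1575 = +0.001333
|∇h| = √(-0.005429² + 0.001333²) = 0.00559
Seepage velocity v = K·i/n = 180.0 × 0.00559 / 0.3 = 3.354 m/day.
t = 500 / 3.354 = 149.1 days.

150 days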